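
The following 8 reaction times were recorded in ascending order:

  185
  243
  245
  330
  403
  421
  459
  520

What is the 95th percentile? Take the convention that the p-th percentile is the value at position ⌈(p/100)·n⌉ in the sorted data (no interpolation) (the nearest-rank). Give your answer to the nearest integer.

520

n = 8.
Position = ⌈95/100 · 8⌉ = ⌈7.6⌉ = 8.
The value at rank 8 is 520.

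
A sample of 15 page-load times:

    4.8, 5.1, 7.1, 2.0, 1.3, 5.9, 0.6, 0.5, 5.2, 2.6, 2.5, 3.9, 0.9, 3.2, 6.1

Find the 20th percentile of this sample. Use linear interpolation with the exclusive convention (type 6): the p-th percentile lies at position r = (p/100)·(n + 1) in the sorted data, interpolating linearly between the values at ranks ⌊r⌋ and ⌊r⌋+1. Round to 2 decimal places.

Sorted: 0.5, 0.6, 0.9, 1.3, 2.0, 2.5, 2.6, 3.2, 3.9, 4.8, 5.1, 5.2, 5.9, 6.1, 7.1.
n = 15.
r = (20/100)·(15 + 1) = 3.2.
Rank 3 is 0.9 and rank 4 is 1.3.
Interpolate: 0.9 + 0.2·(1.3 − 0.9) = 0.9 + 0.2·0.4 = 0.98.

0.98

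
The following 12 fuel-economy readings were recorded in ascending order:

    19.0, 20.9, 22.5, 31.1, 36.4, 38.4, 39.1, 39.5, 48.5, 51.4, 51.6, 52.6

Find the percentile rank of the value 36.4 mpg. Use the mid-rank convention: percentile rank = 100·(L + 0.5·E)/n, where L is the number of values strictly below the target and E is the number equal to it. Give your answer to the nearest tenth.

37.5

Count below 36.4: L = 4; count equal: E = 1; n = 12.
Percentile rank = 100·(4 + 0.5·1)/12 = 100·4.5/12 = 37.5.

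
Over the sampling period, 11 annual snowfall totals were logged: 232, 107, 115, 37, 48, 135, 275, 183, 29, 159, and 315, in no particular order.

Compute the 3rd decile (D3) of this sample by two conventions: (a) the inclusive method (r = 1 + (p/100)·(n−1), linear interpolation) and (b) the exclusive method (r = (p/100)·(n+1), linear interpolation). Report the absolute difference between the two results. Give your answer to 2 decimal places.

Sorted: 29, 37, 48, 107, 115, 135, 159, 183, 232, 275, 315.
n = 11.
(a) r = 4 → value at rank 4 = 107.
(b) r = 3.6; between ranks 3 (48) and 4 (107): 83.4.
|107 − 83.4| = 23.6.

23.60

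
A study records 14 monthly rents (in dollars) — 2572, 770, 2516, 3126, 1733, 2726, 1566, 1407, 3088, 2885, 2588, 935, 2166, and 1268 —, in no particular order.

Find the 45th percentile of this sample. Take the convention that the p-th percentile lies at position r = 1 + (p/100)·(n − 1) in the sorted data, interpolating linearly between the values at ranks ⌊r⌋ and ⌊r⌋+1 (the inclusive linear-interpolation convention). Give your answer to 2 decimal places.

Sorted: 770, 935, 1268, 1407, 1566, 1733, 2166, 2516, 2572, 2588, 2726, 2885, 3088, 3126.
n = 14.
r = 1 + (45/100)·(14 − 1) = 1 + 5.85 = 6.85.
Rank 6 is 1733 and rank 7 is 2166.
Interpolate: 1733 + 0.85·(2166 − 1733) = 1733 + 0.85·433 = 2101.05.

2101.05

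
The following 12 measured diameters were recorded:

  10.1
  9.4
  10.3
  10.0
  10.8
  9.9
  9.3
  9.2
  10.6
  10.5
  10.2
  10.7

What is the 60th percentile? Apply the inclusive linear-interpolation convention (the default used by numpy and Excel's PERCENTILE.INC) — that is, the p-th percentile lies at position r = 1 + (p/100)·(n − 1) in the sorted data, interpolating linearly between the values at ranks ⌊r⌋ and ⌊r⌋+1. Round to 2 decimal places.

10.26

Sorted: 9.2, 9.3, 9.4, 9.9, 10.0, 10.1, 10.2, 10.3, 10.5, 10.6, 10.7, 10.8.
n = 12.
r = 1 + (60/100)·(12 − 1) = 1 + 6.6 = 7.6.
Rank 7 is 10.2 and rank 8 is 10.3.
Interpolate: 10.2 + 0.6·(10.3 − 10.2) = 10.2 + 0.6·0.1 = 10.26.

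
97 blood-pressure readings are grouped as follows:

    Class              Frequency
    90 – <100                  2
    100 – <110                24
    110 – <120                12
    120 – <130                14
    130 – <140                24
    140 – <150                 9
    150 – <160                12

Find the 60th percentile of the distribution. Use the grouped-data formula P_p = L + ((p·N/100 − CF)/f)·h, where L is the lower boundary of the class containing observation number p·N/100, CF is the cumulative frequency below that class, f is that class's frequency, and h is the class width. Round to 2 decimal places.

132.58

N = 97; target position k = 60/100 · 97 = 58.2.
Cumulative frequencies: 2, 26, 38, 52, 76, 85, 97.
Observation 58.2 falls in the class 130 – <140.
L = 130, CF = 52, f = 24, h = 10.
P60 = 130 + ((58.2 − 52)/24)·10 = 130 + 2.58333 = 132.583.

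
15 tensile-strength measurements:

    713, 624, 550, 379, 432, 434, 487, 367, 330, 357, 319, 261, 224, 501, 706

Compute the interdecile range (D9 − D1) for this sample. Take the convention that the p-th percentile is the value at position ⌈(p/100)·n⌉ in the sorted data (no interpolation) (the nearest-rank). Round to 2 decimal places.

445.00

Sorted: 224, 261, 319, 330, 357, 367, 379, 432, 434, 487, 501, 550, 624, 706, 713.
n = 15.
P10: rank ⌈10/100·15⌉ = 2 → 261.
P90: rank ⌈90/100·15⌉ = 14 → 706.
Difference: 706 − 261 = 445.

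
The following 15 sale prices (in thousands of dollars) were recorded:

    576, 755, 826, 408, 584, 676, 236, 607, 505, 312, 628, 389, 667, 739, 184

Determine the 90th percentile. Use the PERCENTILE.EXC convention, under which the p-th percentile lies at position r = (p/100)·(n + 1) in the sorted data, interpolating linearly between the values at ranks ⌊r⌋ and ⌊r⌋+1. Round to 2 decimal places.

Sorted: 184, 236, 312, 389, 408, 505, 576, 584, 607, 628, 667, 676, 739, 755, 826.
n = 15.
r = (90/100)·(15 + 1) = 14.4.
Rank 14 is 755 and rank 15 is 826.
Interpolate: 755 + 0.4·(826 − 755) = 755 + 0.4·71 = 783.4.

783.40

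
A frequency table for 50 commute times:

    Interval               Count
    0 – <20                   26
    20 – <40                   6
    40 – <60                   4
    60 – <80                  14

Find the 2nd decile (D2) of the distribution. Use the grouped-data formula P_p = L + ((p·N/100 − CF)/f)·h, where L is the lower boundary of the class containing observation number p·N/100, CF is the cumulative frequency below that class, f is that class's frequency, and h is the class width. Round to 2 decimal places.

N = 50; target position k = 20/100 · 50 = 10.
Cumulative frequencies: 26, 32, 36, 50.
Observation 10 falls in the class 0 – <20.
L = 0, CF = 0, f = 26, h = 20.
P20 = 0 + ((10 − 0)/26)·20 = 0 + 7.69231 = 7.69231.

7.69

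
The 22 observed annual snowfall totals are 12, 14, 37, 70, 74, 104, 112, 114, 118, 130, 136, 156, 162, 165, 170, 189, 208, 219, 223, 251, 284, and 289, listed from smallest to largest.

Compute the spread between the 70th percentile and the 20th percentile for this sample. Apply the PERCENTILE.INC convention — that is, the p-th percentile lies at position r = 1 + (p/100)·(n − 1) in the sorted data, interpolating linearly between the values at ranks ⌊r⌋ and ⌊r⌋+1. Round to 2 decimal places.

n = 22.
P20: r = 5.2; ranks 5–6 are 74, 104; interpolating gives 80.
P70: r = 15.7; ranks 15–16 are 170, 189; interpolating gives 183.3.
Difference: 183.3 − 80 = 103.3.

103.30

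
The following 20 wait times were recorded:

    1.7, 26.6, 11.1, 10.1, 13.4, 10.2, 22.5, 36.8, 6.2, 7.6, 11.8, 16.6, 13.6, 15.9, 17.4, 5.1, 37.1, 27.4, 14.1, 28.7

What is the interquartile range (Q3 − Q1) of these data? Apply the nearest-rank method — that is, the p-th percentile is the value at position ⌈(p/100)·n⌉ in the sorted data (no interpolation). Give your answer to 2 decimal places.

12.40

Sorted: 1.7, 5.1, 6.2, 7.6, 10.1, 10.2, 11.1, 11.8, 13.4, 13.6, 14.1, 15.9, 16.6, 17.4, 22.5, 26.6, 27.4, 28.7, 36.8, 37.1.
n = 20.
P25: rank ⌈25/100·20⌉ = 5 → 10.1.
P75: rank ⌈75/100·20⌉ = 15 → 22.5.
Difference: 22.5 − 10.1 = 12.4.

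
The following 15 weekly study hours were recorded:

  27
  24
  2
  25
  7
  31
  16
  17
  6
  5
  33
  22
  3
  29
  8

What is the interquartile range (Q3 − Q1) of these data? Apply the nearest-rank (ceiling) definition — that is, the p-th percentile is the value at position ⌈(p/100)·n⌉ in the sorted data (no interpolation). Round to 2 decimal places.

21.00

Sorted: 2, 3, 5, 6, 7, 8, 16, 17, 22, 24, 25, 27, 29, 31, 33.
n = 15.
P25: rank ⌈25/100·15⌉ = 4 → 6.
P75: rank ⌈75/100·15⌉ = 12 → 27.
Difference: 27 − 6 = 21.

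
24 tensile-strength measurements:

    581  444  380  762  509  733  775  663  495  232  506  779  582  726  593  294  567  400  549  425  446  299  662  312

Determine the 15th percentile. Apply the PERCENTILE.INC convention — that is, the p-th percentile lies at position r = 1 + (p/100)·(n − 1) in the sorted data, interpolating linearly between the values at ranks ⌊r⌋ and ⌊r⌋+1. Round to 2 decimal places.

342.60

Sorted: 232, 294, 299, 312, 380, 400, 425, 444, 446, 495, 506, 509, 549, 567, 581, 582, 593, 662, 663, 726, 733, 762, 775, 779.
n = 24.
r = 1 + (15/100)·(24 − 1) = 1 + 3.45 = 4.45.
Rank 4 is 312 and rank 5 is 380.
Interpolate: 312 + 0.45·(380 − 312) = 312 + 0.45·68 = 342.6.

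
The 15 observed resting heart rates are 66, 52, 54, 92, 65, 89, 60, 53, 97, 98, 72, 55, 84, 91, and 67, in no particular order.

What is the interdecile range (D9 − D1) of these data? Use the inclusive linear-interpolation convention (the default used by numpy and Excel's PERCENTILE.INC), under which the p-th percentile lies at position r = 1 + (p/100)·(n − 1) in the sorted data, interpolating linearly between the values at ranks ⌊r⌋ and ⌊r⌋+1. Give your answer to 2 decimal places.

Sorted: 52, 53, 54, 55, 60, 65, 66, 67, 72, 84, 89, 91, 92, 97, 98.
n = 15.
P10: r = 2.4; ranks 2–3 are 53, 54; interpolating gives 53.4.
P90: r = 13.6; ranks 13–14 are 92, 97; interpolating gives 95.
Difference: 95 − 53.4 = 41.6.

41.60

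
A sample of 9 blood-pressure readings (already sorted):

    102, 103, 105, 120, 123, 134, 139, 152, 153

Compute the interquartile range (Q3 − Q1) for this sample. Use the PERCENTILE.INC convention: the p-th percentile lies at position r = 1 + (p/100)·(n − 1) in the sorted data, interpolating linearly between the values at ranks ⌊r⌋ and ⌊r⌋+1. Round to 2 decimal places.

34.00

n = 9.
P25: r = 3 (integer) → 105.
P75: r = 7 (integer) → 139.
Difference: 139 − 105 = 34.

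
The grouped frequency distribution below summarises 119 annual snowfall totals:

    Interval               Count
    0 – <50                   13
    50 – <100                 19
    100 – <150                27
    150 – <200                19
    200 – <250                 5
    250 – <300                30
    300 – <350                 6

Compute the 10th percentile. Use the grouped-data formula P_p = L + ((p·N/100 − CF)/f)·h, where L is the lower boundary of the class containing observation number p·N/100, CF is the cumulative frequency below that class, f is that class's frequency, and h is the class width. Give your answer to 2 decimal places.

45.77

N = 119; target position k = 10/100 · 119 = 11.9.
Cumulative frequencies: 13, 32, 59, 78, 83, 113, 119.
Observation 11.9 falls in the class 0 – <50.
L = 0, CF = 0, f = 13, h = 50.
P10 = 0 + ((11.9 − 0)/13)·50 = 0 + 45.7692 = 45.7692.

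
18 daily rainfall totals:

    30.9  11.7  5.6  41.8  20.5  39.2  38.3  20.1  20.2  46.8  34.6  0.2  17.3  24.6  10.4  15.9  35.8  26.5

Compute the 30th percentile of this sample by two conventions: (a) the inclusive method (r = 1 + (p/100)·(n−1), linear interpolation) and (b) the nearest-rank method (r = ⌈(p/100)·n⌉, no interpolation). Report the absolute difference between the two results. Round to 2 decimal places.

Sorted: 0.2, 5.6, 10.4, 11.7, 15.9, 17.3, 20.1, 20.2, 20.5, 24.6, 26.5, 30.9, 34.6, 35.8, 38.3, 39.2, 41.8, 46.8.
n = 18.
(a) r = 6.1; between ranks 6 (17.3) and 7 (20.1): 17.58.
(b) the nearest-rank method: rank 6 → 17.3.
|17.58 − 17.3| = 0.28.

0.28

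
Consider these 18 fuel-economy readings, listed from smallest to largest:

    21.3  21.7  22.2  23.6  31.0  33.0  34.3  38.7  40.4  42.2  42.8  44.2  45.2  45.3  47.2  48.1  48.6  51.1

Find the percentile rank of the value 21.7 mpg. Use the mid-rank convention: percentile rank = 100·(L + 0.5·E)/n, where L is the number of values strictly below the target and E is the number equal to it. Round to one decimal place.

8.3

Count below 21.7: L = 1; count equal: E = 1; n = 18.
Percentile rank = 100·(1 + 0.5·1)/18 = 100·1.5/18 = 8.333.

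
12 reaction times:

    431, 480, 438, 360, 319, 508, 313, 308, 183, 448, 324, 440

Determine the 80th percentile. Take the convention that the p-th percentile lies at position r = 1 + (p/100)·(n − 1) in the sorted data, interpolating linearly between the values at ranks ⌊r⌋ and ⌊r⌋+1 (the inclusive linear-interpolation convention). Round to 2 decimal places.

446.40

Sorted: 183, 308, 313, 319, 324, 360, 431, 438, 440, 448, 480, 508.
n = 12.
r = 1 + (80/100)·(12 − 1) = 1 + 8.8 = 9.8.
Rank 9 is 440 and rank 10 is 448.
Interpolate: 440 + 0.8·(448 − 440) = 440 + 0.8·8 = 446.4.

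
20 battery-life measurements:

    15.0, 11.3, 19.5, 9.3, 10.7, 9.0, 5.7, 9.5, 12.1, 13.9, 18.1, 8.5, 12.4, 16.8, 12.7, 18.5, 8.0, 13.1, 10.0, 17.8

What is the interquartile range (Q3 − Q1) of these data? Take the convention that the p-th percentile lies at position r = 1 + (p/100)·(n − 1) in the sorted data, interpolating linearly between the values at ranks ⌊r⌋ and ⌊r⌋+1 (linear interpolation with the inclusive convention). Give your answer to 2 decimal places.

Sorted: 5.7, 8.0, 8.5, 9.0, 9.3, 9.5, 10.0, 10.7, 11.3, 12.1, 12.4, 12.7, 13.1, 13.9, 15.0, 16.8, 17.8, 18.1, 18.5, 19.5.
n = 20.
P25: r = 5.75; ranks 5–6 are 9.3, 9.5; interpolating gives 9.45.
P75: r = 15.25; ranks 15–16 are 15.0, 16.8; interpolating gives 15.45.
Difference: 15.45 − 9.45 = 6.

6.00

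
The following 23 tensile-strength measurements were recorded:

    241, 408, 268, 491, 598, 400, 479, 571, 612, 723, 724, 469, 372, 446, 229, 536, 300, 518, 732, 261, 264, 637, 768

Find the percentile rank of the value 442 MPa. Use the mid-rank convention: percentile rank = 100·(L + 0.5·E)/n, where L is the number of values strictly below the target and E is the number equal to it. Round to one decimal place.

Sorted: 229, 241, 261, 264, 268, 300, 372, 400, 408, 446, 469, 479, 491, 518, 536, 571, 598, 612, 637, 723, 724, 732, 768.
Count below 442: L = 9; count equal: E = 0; n = 23.
Percentile rank = 100·(9 + 0.5·0)/23 = 100·9/23 = 39.13.

39.1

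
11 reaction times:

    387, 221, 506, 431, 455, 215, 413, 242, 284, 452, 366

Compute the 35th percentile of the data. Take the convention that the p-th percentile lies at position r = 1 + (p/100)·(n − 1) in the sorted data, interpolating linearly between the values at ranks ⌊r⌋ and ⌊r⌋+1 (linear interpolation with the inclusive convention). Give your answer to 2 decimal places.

325.00

Sorted: 215, 221, 242, 284, 366, 387, 413, 431, 452, 455, 506.
n = 11.
r = 1 + (35/100)·(11 − 1) = 1 + 3.5 = 4.5.
Rank 4 is 284 and rank 5 is 366.
Interpolate: 284 + 0.5·(366 − 284) = 284 + 0.5·82 = 325.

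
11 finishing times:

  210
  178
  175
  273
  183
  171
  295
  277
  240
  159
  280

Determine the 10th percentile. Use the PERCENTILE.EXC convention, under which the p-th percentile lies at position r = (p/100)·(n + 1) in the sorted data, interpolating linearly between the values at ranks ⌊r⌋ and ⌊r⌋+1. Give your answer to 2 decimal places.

Sorted: 159, 171, 175, 178, 183, 210, 240, 273, 277, 280, 295.
n = 11.
r = (10/100)·(11 + 1) = 1.2.
Rank 1 is 159 and rank 2 is 171.
Interpolate: 159 + 0.2·(171 − 159) = 159 + 0.2·12 = 161.4.

161.40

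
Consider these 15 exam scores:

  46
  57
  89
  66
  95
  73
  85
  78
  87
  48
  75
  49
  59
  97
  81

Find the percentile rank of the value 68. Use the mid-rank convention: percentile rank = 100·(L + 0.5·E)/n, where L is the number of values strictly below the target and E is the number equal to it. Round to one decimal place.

Sorted: 46, 48, 49, 57, 59, 66, 73, 75, 78, 81, 85, 87, 89, 95, 97.
Count below 68: L = 6; count equal: E = 0; n = 15.
Percentile rank = 100·(6 + 0.5·0)/15 = 100·6/15 = 40.

40.0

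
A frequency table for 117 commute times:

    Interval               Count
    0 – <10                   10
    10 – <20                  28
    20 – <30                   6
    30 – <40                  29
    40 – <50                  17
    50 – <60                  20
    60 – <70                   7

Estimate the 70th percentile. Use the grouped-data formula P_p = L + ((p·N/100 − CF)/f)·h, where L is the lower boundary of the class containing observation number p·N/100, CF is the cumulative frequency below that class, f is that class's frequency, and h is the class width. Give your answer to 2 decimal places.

45.24

N = 117; target position k = 70/100 · 117 = 81.9.
Cumulative frequencies: 10, 38, 44, 73, 90, 110, 117.
Observation 81.9 falls in the class 40 – <50.
L = 40, CF = 73, f = 17, h = 10.
P70 = 40 + ((81.9 − 73)/17)·10 = 40 + 5.23529 = 45.2353.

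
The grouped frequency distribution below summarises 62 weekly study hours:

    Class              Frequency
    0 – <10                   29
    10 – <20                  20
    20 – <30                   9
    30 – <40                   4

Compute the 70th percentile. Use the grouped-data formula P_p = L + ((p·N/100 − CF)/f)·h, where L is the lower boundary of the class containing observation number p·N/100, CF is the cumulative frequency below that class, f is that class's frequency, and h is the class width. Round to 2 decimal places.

N = 62; target position k = 70/100 · 62 = 43.4.
Cumulative frequencies: 29, 49, 58, 62.
Observation 43.4 falls in the class 10 – <20.
L = 10, CF = 29, f = 20, h = 10.
P70 = 10 + ((43.4 − 29)/20)·10 = 10 + 7.2 = 17.2.

17.20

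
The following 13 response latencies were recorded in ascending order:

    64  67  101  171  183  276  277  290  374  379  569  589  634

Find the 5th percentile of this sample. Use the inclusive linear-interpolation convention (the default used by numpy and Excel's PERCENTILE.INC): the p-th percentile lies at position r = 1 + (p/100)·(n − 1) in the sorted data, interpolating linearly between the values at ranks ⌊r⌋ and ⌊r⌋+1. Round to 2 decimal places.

65.80

n = 13.
r = 1 + (5/100)·(13 − 1) = 1 + 0.6 = 1.6.
Rank 1 is 64 and rank 2 is 67.
Interpolate: 64 + 0.6·(67 − 64) = 64 + 0.6·3 = 65.8.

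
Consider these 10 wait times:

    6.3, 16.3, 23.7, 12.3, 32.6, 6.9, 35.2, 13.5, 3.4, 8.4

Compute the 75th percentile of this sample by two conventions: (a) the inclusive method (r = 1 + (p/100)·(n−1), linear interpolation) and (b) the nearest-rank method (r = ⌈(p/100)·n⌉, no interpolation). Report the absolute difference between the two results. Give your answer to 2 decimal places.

Sorted: 3.4, 6.3, 6.9, 8.4, 12.3, 13.5, 16.3, 23.7, 32.6, 35.2.
n = 10.
(a) r = 7.75; between ranks 7 (16.3) and 8 (23.7): 21.85.
(b) the nearest-rank method: rank 8 → 23.7.
|21.85 − 23.7| = 1.85.

1.85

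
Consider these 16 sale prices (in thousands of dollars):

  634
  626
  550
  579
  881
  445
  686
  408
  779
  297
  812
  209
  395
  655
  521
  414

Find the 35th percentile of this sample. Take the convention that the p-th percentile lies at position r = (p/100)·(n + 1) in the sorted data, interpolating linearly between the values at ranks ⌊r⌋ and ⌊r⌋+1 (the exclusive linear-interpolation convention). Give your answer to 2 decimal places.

443.45

Sorted: 209, 297, 395, 408, 414, 445, 521, 550, 579, 626, 634, 655, 686, 779, 812, 881.
n = 16.
r = (35/100)·(16 + 1) = 5.95.
Rank 5 is 414 and rank 6 is 445.
Interpolate: 414 + 0.95·(445 − 414) = 414 + 0.95·31 = 443.45.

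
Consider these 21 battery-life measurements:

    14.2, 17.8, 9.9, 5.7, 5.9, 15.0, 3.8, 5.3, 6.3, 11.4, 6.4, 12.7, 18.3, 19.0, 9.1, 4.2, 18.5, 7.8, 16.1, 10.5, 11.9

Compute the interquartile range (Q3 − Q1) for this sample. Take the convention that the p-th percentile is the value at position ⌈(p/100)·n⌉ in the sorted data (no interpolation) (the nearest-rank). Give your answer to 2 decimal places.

Sorted: 3.8, 4.2, 5.3, 5.7, 5.9, 6.3, 6.4, 7.8, 9.1, 9.9, 10.5, 11.4, 11.9, 12.7, 14.2, 15.0, 16.1, 17.8, 18.3, 18.5, 19.0.
n = 21.
P25: rank ⌈25/100·21⌉ = 6 → 6.3.
P75: rank ⌈75/100·21⌉ = 16 → 15.
Difference: 15 − 6.3 = 8.7.

8.70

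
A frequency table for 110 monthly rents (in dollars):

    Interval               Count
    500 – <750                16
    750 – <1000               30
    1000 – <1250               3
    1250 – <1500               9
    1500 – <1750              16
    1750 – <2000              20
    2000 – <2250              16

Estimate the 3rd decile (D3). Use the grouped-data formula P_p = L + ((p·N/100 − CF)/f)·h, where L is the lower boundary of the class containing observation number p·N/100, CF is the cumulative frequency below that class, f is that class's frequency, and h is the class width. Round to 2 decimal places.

N = 110; target position k = 30/100 · 110 = 33.
Cumulative frequencies: 16, 46, 49, 58, 74, 94, 110.
Observation 33 falls in the class 750 – <1000.
L = 750, CF = 16, f = 30, h = 250.
P30 = 750 + ((33 − 16)/30)·250 = 750 + 141.667 = 891.667.

891.67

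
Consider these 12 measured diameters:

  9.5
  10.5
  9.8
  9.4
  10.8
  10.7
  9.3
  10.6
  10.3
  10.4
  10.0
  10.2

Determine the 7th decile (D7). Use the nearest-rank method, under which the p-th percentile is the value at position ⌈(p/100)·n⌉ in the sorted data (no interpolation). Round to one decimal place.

Sorted: 9.3, 9.4, 9.5, 9.8, 10.0, 10.2, 10.3, 10.4, 10.5, 10.6, 10.7, 10.8.
n = 12.
Position = ⌈70/100 · 12⌉ = ⌈8.4⌉ = 9.
The value at rank 9 is 10.5.

10.5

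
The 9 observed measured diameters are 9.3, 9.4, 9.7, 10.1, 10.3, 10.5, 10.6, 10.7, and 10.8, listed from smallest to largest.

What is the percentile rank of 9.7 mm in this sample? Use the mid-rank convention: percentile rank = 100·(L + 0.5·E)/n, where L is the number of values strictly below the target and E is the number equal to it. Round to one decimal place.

27.8

Count below 9.7: L = 2; count equal: E = 1; n = 9.
Percentile rank = 100·(2 + 0.5·1)/9 = 100·2.5/9 = 27.78.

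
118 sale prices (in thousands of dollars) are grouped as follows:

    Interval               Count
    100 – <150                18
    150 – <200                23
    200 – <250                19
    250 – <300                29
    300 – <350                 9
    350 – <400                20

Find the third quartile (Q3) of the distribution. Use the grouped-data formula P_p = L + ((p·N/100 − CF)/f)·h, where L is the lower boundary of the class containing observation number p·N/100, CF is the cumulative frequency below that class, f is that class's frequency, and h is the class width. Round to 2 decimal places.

299.14

N = 118; target position k = 75/100 · 118 = 88.5.
Cumulative frequencies: 18, 41, 60, 89, 98, 118.
Observation 88.5 falls in the class 250 – <300.
L = 250, CF = 60, f = 29, h = 50.
P75 = 250 + ((88.5 − 60)/29)·50 = 250 + 49.1379 = 299.138.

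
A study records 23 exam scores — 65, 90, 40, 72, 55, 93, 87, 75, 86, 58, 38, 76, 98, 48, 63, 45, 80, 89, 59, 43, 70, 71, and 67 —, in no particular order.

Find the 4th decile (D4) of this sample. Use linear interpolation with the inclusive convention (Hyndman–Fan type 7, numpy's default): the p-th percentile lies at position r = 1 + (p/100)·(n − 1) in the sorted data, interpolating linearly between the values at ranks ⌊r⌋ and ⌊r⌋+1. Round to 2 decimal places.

64.60

Sorted: 38, 40, 43, 45, 48, 55, 58, 59, 63, 65, 67, 70, 71, 72, 75, 76, 80, 86, 87, 89, 90, 93, 98.
n = 23.
r = 1 + (40/100)·(23 − 1) = 1 + 8.8 = 9.8.
Rank 9 is 63 and rank 10 is 65.
Interpolate: 63 + 0.8·(65 − 63) = 63 + 0.8·2 = 64.6.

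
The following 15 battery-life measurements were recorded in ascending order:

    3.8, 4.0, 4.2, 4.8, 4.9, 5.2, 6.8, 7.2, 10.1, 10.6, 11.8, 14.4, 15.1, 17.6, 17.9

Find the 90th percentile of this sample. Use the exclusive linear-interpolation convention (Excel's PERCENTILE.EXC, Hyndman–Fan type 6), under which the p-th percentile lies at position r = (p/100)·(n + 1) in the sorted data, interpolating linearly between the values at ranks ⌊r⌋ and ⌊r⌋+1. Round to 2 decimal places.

17.72

n = 15.
r = (90/100)·(15 + 1) = 14.4.
Rank 14 is 17.6 and rank 15 is 17.9.
Interpolate: 17.6 + 0.4·(17.9 − 17.6) = 17.6 + 0.4·0.3 = 17.72.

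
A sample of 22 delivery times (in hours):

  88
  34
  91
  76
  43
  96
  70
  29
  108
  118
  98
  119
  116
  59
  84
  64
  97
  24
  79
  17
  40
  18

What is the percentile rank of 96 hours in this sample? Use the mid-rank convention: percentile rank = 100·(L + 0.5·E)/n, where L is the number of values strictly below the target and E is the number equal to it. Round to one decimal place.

Sorted: 17, 18, 24, 29, 34, 40, 43, 59, 64, 70, 76, 79, 84, 88, 91, 96, 97, 98, 108, 116, 118, 119.
Count below 96: L = 15; count equal: E = 1; n = 22.
Percentile rank = 100·(15 + 0.5·1)/22 = 100·15.5/22 = 70.45.

70.5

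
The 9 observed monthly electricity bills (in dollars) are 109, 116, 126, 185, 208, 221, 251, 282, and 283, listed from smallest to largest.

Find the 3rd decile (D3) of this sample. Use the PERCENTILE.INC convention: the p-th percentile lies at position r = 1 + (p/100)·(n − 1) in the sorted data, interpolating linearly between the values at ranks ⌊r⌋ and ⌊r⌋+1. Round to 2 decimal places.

n = 9.
r = 1 + (30/100)·(9 − 1) = 1 + 2.4 = 3.4.
Rank 3 is 126 and rank 4 is 185.
Interpolate: 126 + 0.4·(185 − 126) = 126 + 0.4·59 = 149.6.

149.60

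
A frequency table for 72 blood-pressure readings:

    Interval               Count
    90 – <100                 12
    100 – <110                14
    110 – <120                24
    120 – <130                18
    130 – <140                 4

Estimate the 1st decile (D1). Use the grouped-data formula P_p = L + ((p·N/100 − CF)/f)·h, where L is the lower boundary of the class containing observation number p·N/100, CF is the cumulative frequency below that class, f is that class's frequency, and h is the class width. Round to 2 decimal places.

96.00

N = 72; target position k = 10/100 · 72 = 7.2.
Cumulative frequencies: 12, 26, 50, 68, 72.
Observation 7.2 falls in the class 90 – <100.
L = 90, CF = 0, f = 12, h = 10.
P10 = 90 + ((7.2 − 0)/12)·10 = 90 + 6 = 96.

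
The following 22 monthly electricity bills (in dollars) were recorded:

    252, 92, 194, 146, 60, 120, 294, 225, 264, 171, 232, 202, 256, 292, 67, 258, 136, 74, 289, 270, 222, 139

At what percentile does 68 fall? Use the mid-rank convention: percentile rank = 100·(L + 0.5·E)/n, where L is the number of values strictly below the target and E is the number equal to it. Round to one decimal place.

9.1

Sorted: 60, 67, 74, 92, 120, 136, 139, 146, 171, 194, 202, 222, 225, 232, 252, 256, 258, 264, 270, 289, 292, 294.
Count below 68: L = 2; count equal: E = 0; n = 22.
Percentile rank = 100·(2 + 0.5·0)/22 = 100·2/22 = 9.091.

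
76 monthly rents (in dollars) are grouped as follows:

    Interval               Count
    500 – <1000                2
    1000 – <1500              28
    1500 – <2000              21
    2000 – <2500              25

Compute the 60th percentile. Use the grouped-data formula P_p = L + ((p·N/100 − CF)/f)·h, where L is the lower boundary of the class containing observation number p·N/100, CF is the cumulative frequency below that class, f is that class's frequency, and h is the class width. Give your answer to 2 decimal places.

N = 76; target position k = 60/100 · 76 = 45.6.
Cumulative frequencies: 2, 30, 51, 76.
Observation 45.6 falls in the class 1500 – <2000.
L = 1500, CF = 30, f = 21, h = 500.
P60 = 1500 + ((45.6 − 30)/21)·500 = 1500 + 371.429 = 1871.43.

1871.43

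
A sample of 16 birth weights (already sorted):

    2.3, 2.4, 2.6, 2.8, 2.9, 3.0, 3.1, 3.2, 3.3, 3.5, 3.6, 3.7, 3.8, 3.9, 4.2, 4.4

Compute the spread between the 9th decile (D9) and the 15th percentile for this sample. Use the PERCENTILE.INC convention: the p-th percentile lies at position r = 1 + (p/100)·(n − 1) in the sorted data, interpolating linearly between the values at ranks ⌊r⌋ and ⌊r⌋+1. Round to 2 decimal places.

n = 16.
P15: r = 3.25; ranks 3–4 are 2.6, 2.8; interpolating gives 2.65.
P90: r = 14.5; ranks 14–15 are 3.9, 4.2; interpolating gives 4.05.
Difference: 4.05 − 2.65 = 1.4.

1.40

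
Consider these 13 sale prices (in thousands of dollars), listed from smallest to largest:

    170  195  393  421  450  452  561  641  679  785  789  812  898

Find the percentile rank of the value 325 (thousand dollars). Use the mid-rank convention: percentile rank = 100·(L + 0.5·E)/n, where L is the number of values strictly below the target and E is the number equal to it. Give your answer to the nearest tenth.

Count below 325: L = 2; count equal: E = 0; n = 13.
Percentile rank = 100·(2 + 0.5·0)/13 = 100·2/13 = 15.38.

15.4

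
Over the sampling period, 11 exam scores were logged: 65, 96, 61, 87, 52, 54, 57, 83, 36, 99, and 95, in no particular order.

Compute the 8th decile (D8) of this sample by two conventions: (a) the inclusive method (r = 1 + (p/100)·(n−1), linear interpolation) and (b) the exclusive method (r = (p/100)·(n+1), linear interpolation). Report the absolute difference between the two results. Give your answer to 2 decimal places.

0.60

Sorted: 36, 52, 54, 57, 61, 65, 83, 87, 95, 96, 99.
n = 11.
(a) r = 9 → value at rank 9 = 95.
(b) r = 9.6; between ranks 9 (95) and 10 (96): 95.6.
|95 − 95.6| = 0.6.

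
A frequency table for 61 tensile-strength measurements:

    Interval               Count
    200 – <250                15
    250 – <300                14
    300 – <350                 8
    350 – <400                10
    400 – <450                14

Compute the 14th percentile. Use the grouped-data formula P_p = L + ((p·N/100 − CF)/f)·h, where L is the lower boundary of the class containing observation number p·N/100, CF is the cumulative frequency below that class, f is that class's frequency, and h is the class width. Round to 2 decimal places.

N = 61; target position k = 14/100 · 61 = 8.54.
Cumulative frequencies: 15, 29, 37, 47, 61.
Observation 8.54 falls in the class 200 – <250.
L = 200, CF = 0, f = 15, h = 50.
P14 = 200 + ((8.54 − 0)/15)·50 = 200 + 28.4667 = 228.467.

228.47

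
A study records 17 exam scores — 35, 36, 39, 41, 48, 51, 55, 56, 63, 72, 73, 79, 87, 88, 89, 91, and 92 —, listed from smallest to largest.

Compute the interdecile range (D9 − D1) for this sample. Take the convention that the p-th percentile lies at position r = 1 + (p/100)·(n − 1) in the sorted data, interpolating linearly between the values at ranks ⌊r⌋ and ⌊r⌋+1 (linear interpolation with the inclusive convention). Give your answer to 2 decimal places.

n = 17.
P10: r = 2.6; ranks 2–3 are 36, 39; interpolating gives 37.8.
P90: r = 15.4; ranks 15–16 are 89, 91; interpolating gives 89.8.
Difference: 89.8 − 37.8 = 52.

52.00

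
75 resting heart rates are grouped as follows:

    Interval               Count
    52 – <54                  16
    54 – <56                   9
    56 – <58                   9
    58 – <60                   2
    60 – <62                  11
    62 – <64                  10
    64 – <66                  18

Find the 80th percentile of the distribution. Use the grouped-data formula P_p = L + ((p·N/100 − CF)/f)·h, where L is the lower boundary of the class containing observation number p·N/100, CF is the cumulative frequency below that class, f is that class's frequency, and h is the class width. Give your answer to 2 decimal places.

64.33

N = 75; target position k = 80/100 · 75 = 60.
Cumulative frequencies: 16, 25, 34, 36, 47, 57, 75.
Observation 60 falls in the class 64 – <66.
L = 64, CF = 57, f = 18, h = 2.
P80 = 64 + ((60 − 57)/18)·2 = 64 + 0.333333 = 64.3333.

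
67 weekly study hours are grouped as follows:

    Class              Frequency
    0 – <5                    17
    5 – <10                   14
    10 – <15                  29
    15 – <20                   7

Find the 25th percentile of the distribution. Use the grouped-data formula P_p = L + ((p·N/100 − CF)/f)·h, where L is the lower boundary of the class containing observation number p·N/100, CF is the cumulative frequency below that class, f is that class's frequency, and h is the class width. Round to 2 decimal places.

N = 67; target position k = 25/100 · 67 = 16.75.
Cumulative frequencies: 17, 31, 60, 67.
Observation 16.75 falls in the class 0 – <5.
L = 0, CF = 0, f = 17, h = 5.
P25 = 0 + ((16.75 − 0)/17)·5 = 0 + 4.92647 = 4.92647.

4.93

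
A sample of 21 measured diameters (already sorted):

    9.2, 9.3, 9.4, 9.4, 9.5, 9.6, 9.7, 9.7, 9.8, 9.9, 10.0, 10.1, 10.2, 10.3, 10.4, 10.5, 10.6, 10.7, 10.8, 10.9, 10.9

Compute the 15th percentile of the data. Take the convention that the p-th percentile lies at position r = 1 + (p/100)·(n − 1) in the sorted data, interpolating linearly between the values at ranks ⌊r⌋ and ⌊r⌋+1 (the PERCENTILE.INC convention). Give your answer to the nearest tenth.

n = 21.
r = 1 + (15/100)·(21 − 1) = 1 + 3 = 4.
r is an integer, so P15 is the value at rank 4: 9.4.

9.4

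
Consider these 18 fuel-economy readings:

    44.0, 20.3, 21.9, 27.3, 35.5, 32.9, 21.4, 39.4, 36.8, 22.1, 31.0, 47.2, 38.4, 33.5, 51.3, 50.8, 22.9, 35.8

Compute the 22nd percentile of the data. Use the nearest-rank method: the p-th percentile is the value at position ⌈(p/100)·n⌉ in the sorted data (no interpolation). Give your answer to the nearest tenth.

22.1

Sorted: 20.3, 21.4, 21.9, 22.1, 22.9, 27.3, 31.0, 32.9, 33.5, 35.5, 35.8, 36.8, 38.4, 39.4, 44.0, 47.2, 50.8, 51.3.
n = 18.
Position = ⌈22/100 · 18⌉ = ⌈3.96⌉ = 4.
The value at rank 4 is 22.1.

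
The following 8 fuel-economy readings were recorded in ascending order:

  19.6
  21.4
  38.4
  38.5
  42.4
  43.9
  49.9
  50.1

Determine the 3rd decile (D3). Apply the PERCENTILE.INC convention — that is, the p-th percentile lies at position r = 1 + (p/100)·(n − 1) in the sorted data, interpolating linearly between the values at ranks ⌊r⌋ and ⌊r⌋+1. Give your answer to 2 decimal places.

38.41

n = 8.
r = 1 + (30/100)·(8 − 1) = 1 + 2.1 = 3.1.
Rank 3 is 38.4 and rank 4 is 38.5.
Interpolate: 38.4 + 0.1·(38.5 − 38.4) = 38.4 + 0.1·0.1 = 38.41.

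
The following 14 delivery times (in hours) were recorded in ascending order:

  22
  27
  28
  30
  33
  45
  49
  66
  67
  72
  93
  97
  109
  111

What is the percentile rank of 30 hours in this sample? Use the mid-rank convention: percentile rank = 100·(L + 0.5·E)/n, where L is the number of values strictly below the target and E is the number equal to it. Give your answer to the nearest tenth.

25.0

Count below 30: L = 3; count equal: E = 1; n = 14.
Percentile rank = 100·(3 + 0.5·1)/14 = 100·3.5/14 = 25.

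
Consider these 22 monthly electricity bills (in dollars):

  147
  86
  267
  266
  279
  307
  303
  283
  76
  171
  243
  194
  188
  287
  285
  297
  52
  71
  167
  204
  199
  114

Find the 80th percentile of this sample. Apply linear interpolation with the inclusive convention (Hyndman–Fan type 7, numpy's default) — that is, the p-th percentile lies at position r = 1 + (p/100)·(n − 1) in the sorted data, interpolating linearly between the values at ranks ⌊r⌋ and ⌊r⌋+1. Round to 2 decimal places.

Sorted: 52, 71, 76, 86, 114, 147, 167, 171, 188, 194, 199, 204, 243, 266, 267, 279, 283, 285, 287, 297, 303, 307.
n = 22.
r = 1 + (80/100)·(22 − 1) = 1 + 16.8 = 17.8.
Rank 17 is 283 and rank 18 is 285.
Interpolate: 283 + 0.8·(285 − 283) = 283 + 0.8·2 = 284.6.

284.60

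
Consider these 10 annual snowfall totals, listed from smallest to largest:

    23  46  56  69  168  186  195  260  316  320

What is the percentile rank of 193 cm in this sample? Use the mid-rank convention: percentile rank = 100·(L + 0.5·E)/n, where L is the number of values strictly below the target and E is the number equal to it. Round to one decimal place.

60.0

Count below 193: L = 6; count equal: E = 0; n = 10.
Percentile rank = 100·(6 + 0.5·0)/10 = 100·6/10 = 60.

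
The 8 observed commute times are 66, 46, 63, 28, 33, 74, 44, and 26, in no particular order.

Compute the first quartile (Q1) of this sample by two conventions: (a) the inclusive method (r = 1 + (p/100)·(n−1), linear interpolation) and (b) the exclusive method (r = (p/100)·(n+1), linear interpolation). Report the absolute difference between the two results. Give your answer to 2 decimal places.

Sorted: 26, 28, 33, 44, 46, 63, 66, 74.
n = 8.
(a) r = 2.75; between ranks 2 (28) and 3 (33): 31.75.
(b) r = 2.25; between ranks 2 (28) and 3 (33): 29.25.
|31.75 − 29.25| = 2.5.

2.50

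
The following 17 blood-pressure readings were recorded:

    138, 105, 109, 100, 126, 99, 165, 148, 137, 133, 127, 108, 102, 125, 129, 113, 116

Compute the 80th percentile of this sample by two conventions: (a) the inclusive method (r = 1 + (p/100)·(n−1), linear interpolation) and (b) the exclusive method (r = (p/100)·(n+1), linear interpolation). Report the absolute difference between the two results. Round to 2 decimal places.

Sorted: 99, 100, 102, 105, 108, 109, 113, 116, 125, 126, 127, 129, 133, 137, 138, 148, 165.
n = 17.
(a) r = 13.8; between ranks 13 (133) and 14 (137): 136.2.
(b) r = 14.4; between ranks 14 (137) and 15 (138): 137.4.
|136.2 − 137.4| = 1.2.

1.20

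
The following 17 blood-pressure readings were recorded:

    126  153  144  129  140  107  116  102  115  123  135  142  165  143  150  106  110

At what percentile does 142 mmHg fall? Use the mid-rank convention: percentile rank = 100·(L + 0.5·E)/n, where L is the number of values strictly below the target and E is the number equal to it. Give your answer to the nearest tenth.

67.6

Sorted: 102, 106, 107, 110, 115, 116, 123, 126, 129, 135, 140, 142, 143, 144, 150, 153, 165.
Count below 142: L = 11; count equal: E = 1; n = 17.
Percentile rank = 100·(11 + 0.5·1)/17 = 100·11.5/17 = 67.65.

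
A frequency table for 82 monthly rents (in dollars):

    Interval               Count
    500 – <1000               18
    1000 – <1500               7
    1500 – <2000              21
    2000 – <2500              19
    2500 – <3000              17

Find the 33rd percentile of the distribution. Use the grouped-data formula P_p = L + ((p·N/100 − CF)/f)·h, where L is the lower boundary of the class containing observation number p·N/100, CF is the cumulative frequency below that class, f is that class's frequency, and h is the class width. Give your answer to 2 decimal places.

N = 82; target position k = 33/100 · 82 = 27.06.
Cumulative frequencies: 18, 25, 46, 65, 82.
Observation 27.06 falls in the class 1500 – <2000.
L = 1500, CF = 25, f = 21, h = 500.
P33 = 1500 + ((27.06 − 25)/21)·500 = 1500 + 49.0476 = 1549.05.

1549.05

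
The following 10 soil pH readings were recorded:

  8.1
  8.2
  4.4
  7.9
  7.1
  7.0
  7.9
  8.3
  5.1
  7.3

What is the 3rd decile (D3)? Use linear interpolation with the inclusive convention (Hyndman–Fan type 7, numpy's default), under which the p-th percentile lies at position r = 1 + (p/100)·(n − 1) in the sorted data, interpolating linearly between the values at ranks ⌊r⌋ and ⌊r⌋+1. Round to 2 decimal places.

7.07

Sorted: 4.4, 5.1, 7.0, 7.1, 7.3, 7.9, 7.9, 8.1, 8.2, 8.3.
n = 10.
r = 1 + (30/100)·(10 − 1) = 1 + 2.7 = 3.7.
Rank 3 is 7.0 and rank 4 is 7.1.
Interpolate: 7.0 + 0.7·(7.1 − 7.0) = 7.0 + 0.7·0.1 = 7.07.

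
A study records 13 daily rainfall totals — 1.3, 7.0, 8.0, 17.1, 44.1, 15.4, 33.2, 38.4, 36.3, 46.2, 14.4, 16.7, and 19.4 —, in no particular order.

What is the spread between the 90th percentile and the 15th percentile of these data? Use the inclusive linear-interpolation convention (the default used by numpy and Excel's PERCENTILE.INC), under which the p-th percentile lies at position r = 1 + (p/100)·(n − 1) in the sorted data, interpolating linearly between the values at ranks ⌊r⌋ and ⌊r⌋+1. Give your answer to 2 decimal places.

Sorted: 1.3, 7.0, 8.0, 14.4, 15.4, 16.7, 17.1, 19.4, 33.2, 36.3, 38.4, 44.1, 46.2.
n = 13.
P15: r = 2.8; ranks 2–3 are 7.0, 8.0; interpolating gives 7.8.
P90: r = 11.8; ranks 11–12 are 38.4, 44.1; interpolating gives 42.96.
Difference: 42.96 − 7.8 = 35.16.

35.16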